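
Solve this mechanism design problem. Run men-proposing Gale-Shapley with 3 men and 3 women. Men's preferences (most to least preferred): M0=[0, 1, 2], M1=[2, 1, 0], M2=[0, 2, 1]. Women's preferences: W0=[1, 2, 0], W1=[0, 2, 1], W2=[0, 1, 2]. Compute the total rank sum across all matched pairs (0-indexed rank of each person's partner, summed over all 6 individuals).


Step 1: Run Gale-Shapley (men propose, women hold best offer):
  M0 proposes to W0; she accepts
  M1 proposes to W2; she accepts
  M2 proposes to W0; she switches from M0
  M0 proposes to W1; she accepts
Step 2: Final matching: W0-M2, W1-M0, W2-M1
Step 3: 0-indexed ranks (man's rank of his match, then woman's): 0 + 1 + 1 + 0 + 0 + 1
Step 4: Total rank sum = 3

3


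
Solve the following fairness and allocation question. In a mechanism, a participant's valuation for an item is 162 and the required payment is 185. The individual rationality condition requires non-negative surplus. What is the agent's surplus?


Step 1: Surplus = value - payment = 162 - 185 = -23
Step 2: IR is violated (surplus < 0)

-23


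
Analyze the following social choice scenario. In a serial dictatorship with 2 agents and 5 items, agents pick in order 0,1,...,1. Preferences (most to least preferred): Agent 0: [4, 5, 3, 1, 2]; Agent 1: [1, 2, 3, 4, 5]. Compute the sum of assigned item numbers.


Step 1: Agent 0 picks item 4
Step 2: Agent 1 picks item 1
Step 3: Sum = 4 + 1 = 5

5


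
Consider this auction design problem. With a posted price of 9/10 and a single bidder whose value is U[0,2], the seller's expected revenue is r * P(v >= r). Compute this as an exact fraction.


Step 1: Posted price r = 9/10, value support [0,2]
Step 2: P(v >= r) = (2 - 9/10)/2 = 11/20
Step 3: Expected revenue = r * P(v >= r) = 9/10 * 11/20
Step 4: Revenue = 99/200

99/200


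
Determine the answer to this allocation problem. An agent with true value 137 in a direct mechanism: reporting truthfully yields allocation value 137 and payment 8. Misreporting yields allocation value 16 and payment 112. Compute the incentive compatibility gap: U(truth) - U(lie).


Step 1: U(truth) = value - payment = 137 - 8 = 129
Step 2: U(lie) = allocation - payment = 16 - 112 = -96
Step 3: IC gap = 129 - (-96) = 225

225


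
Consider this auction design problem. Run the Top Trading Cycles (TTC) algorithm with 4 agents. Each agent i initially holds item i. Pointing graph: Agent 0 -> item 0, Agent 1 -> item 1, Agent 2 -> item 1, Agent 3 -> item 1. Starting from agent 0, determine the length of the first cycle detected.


Step 1: Trace the pointer graph from agent 0: 0 -> 0
Step 2: A cycle is detected when we revisit agent 0
Step 3: The cycle is: 0 -> 0
Step 4: Cycle length = 1

1


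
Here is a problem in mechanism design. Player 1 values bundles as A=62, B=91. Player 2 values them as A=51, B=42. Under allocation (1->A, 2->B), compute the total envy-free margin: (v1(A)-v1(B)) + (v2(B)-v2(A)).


Step 1: Player 1's margin = v1(A) - v1(B) = 62 - 91 = -29
Step 2: Player 2's margin = v2(B) - v2(A) = 42 - 51 = -9
Step 3: Total margin = -29 + -9 = -38

-38


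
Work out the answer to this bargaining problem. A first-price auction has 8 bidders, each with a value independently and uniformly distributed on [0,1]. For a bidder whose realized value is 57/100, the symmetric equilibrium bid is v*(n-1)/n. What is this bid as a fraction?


Step 1: The symmetric BNE bidding function is b(v) = v * (n-1) / n
Step 2: Substitute v = 57/100 and n = 8
Step 3: b = 57/100 * 7/8
Step 4: b = 399/800

399/800


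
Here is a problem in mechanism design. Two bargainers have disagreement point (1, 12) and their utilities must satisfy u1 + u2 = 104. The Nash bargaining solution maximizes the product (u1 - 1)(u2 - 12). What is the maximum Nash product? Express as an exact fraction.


Step 1: The Nash solution splits surplus symmetrically above the disagreement point
Step 2: u1 = (total + d1 - d2)/2 = (104 + 1 - 12)/2 = 93/2
Step 3: u2 = (total - d1 + d2)/2 = (104 - 1 + 12)/2 = 115/2
Step 4: Nash product = (93/2 - 1) * (115/2 - 12)
Step 5: = 91/2 * 91/2 = 8281/4

8281/4


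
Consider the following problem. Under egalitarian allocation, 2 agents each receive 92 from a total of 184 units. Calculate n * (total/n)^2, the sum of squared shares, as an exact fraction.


Step 1: Each agent's share = 184/2 = 92
Step 2: Square of each share = (92)^2 = 8464
Step 3: Sum of squares = 2 * 8464 = 16928

16928


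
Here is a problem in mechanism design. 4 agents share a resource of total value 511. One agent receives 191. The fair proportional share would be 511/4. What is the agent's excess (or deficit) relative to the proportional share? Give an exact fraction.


Step 1: Proportional share = 511/4
Step 2: Agent's actual allocation = 191
Step 3: Excess = 191 - 511/4 = 253/4

253/4


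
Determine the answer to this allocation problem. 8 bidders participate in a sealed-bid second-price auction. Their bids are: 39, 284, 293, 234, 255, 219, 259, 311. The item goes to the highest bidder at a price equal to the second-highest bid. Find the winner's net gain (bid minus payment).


Step 1: Sort bids in descending order: 311, 293, 284, 259, 255, 234, 219, 39
Step 2: The winning bid is the highest: 311
Step 3: The payment equals the second-highest bid: 293
Step 4: Surplus = winner's bid - payment = 311 - 293 = 18

18


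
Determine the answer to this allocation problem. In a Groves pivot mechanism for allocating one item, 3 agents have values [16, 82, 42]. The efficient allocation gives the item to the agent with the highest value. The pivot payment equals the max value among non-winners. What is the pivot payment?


Step 1: The efficient winner is agent 1 with value 82
Step 2: Other agents' values: [16, 42]
Step 3: Pivot payment = max(others) = 42
Step 4: The winner pays 42

42


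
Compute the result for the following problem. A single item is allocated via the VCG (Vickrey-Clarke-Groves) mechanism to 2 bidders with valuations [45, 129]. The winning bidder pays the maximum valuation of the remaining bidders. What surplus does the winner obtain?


Step 1: The winner is the agent with the highest value: agent 1 with value 129
Step 2: Values of other agents: [45]
Step 3: VCG payment = max of others' values = 45
Step 4: Surplus = 129 - 45 = 84

84


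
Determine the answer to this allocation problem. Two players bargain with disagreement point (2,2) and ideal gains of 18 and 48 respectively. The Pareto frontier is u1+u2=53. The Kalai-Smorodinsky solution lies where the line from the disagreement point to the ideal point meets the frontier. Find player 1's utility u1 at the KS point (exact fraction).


Step 1: At the KS point, (u1-d1)/r1 = (u2-d2)/r2 = t and u1+u2 = 53
Step 2: u1 = d1 + r1*t and u2 = d2 + r2*t, so (d1 + r1*t) + (d2 + r2*t) = 53
Step 3: t = (53 - 2 - 2)/(18 + 48) = 49/66
Step 4: u1 = d1 + r1*t = 2 + 18 * 49/66 = 169/11
Step 5: (Check: u2 = d2 + r2*t = 414/11; u1+u2 = 169/11 + 414/11 = 53, on the frontier.)

169/11


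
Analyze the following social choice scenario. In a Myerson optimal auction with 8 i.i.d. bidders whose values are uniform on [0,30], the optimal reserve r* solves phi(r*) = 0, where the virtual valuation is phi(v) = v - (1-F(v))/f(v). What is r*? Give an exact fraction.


Step 1: For U[0,30], F(v) = v/30 and f(v) = 1/30
Step 2: phi(v) = v - (1 - v/30)/(1/30) = v - (30 - v) = 2v - 30
Step 3: Set phi(r*) = 0: 2r* - 30 = 0
Step 4: r* = 30/2 = 15 (the number of bidders n = 8 does not enter)

15


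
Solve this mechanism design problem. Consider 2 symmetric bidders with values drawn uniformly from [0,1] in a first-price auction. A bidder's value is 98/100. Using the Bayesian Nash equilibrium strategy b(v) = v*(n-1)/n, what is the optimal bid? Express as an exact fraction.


Step 1: The symmetric BNE bidding function is b(v) = v * (n-1) / n
Step 2: Substitute v = 49/50 and n = 2
Step 3: b = 49/50 * 1/2
Step 4: b = 49/100

49/100


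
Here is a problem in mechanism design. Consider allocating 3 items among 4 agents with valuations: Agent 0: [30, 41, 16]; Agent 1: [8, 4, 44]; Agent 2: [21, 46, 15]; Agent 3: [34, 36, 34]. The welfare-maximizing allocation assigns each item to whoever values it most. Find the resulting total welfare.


Step 1: For each item, find the maximum value among all agents.
Step 2: Item 0 -> Agent 3 (value 34)
Step 3: Item 1 -> Agent 2 (value 46)
Step 4: Item 2 -> Agent 1 (value 44)
Step 5: Total welfare = 34 + 46 + 44 = 124

124


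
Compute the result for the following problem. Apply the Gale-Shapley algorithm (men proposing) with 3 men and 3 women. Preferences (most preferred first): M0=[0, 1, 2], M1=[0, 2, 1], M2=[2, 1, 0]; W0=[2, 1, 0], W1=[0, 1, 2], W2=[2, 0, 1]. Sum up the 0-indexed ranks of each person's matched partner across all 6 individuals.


Step 1: Run Gale-Shapley (men propose, women hold best offer):
  M0 proposes to W0; she accepts
  M1 proposes to W0; she switches from M0
  M2 proposes to W2; she accepts
  M0 proposes to W1; she accepts
Step 2: Final matching: W0-M1, W1-M0, W2-M2
Step 3: 0-indexed ranks (man's rank of his match, then woman's): 0 + 1 + 1 + 0 + 0 + 0
Step 4: Total rank sum = 2

2


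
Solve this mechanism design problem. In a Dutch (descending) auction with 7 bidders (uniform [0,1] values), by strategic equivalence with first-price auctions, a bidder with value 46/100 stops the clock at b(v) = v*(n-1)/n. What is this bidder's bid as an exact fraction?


Step 1: Dutch auctions are strategically equivalent to first-price auctions
Step 2: The equilibrium bid is b(v) = v*(n-1)/n
Step 3: b = 23/50 * 6/7
Step 4: b = 69/175

69/175


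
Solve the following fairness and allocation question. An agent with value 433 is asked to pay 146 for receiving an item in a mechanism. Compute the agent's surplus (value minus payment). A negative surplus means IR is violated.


Step 1: Surplus = value - payment = 433 - 146 = 287
Step 2: IR is satisfied (surplus >= 0)

287


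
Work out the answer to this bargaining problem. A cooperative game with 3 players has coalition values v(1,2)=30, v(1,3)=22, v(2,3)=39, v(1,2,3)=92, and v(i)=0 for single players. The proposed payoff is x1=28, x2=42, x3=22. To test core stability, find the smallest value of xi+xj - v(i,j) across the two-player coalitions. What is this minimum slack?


Step 1: Slack for coalition (1,2): x1+x2 - v12 = 70 - 30 = 40
Step 2: Slack for coalition (1,3): x1+x3 - v13 = 50 - 22 = 28
Step 3: Slack for coalition (2,3): x2+x3 - v23 = 64 - 39 = 25
Step 4: Minimum slack = min(40, 28, 25) = 25, attained by (2,3); no pair can gain by deviating, so the allocation is in the core

25


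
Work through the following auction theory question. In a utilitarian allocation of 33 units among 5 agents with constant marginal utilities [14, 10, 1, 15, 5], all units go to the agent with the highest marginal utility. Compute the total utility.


Step 1: The marginal utilities are [14, 10, 1, 15, 5]
Step 2: The highest marginal utility is 15
Step 3: All 33 units go to that agent
Step 4: Total utility = 15 * 33 = 495

495


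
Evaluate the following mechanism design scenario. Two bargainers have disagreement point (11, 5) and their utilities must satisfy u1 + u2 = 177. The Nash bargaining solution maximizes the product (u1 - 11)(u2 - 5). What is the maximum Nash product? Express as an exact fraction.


Step 1: The Nash solution splits surplus symmetrically above the disagreement point
Step 2: u1 = (total + d1 - d2)/2 = (177 + 11 - 5)/2 = 183/2
Step 3: u2 = (total - d1 + d2)/2 = (177 - 11 + 5)/2 = 171/2
Step 4: Nash product = (183/2 - 11) * (171/2 - 5)
Step 5: = 161/2 * 161/2 = 25921/4

25921/4


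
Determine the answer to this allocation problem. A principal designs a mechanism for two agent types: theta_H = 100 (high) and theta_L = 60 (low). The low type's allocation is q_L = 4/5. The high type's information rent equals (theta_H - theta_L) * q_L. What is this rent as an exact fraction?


Step 1: theta_H - theta_L = 100 - 60 = 40
Step 2: Information rent = (theta_H - theta_L) * q_L
Step 3: = 40 * 4/5
Step 4: = 32

32


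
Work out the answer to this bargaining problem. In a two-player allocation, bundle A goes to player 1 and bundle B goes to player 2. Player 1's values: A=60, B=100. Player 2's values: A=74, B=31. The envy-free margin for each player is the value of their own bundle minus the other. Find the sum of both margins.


Step 1: Player 1's margin = v1(A) - v1(B) = 60 - 100 = -40
Step 2: Player 2's margin = v2(B) - v2(A) = 31 - 74 = -43
Step 3: Total margin = -40 + -43 = -83

-83


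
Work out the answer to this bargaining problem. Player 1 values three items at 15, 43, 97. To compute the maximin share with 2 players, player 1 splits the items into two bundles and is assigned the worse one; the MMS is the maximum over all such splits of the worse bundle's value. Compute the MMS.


Step 1: Item values = 15, 43, 97
Step 2: Enumerate all 2-bundle partitions and take the smaller bundle:
  Partition 1: {15} vs {43,97} -> bundles 15, 140; min = 15
  Partition 2: {43} vs {15,97} -> bundles 43, 112; min = 43
  Partition 3: {97} vs {15,43} -> bundles 97, 58; min = 58
Step 3: MMS = max(15, 43, 58) = 58

58


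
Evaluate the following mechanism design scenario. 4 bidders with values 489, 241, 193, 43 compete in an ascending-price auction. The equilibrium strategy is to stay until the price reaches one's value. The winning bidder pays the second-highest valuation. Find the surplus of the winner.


Step 1: Identify the highest value: 489
Step 2: Identify the second-highest value: 241
Step 3: The final price = second-highest value = 241
Step 4: Surplus = 489 - 241 = 248

248


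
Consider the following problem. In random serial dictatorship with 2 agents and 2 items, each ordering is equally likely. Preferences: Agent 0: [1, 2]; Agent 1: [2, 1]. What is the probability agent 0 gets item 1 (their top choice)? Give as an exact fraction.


Step 1: Agent 0 wants item 1
Step 2: There are 2 possible orderings of agents
Step 3: In 2 orderings, agent 0 gets item 1
Step 4: Probability = 2/2 = 1

1


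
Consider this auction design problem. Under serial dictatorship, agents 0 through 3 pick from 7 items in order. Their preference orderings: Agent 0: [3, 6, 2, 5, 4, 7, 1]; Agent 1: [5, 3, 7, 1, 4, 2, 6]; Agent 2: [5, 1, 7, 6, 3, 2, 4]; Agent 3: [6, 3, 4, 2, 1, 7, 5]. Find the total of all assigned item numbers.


Step 1: Agent 0 picks item 3
Step 2: Agent 1 picks item 5
Step 3: Agent 2 picks item 1
Step 4: Agent 3 picks item 6
Step 5: Sum = 3 + 5 + 1 + 6 = 15

15


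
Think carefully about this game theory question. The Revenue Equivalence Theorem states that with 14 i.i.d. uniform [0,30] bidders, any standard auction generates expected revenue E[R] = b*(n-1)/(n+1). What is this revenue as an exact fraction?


Step 1: By Revenue Equivalence, expected revenue = b*(n-1)/(n+1)
Step 2: Substituting n = 14, b = 30
Step 3: Revenue = 30*(14-1)/(14+1) = 30*13/15
Step 4: Revenue = 390/15 = 26

26


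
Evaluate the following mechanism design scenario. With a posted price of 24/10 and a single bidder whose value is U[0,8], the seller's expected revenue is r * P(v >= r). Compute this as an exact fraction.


Step 1: Posted price r = 12/5, value support [0,8]
Step 2: P(v >= r) = (8 - 12/5)/8 = 7/10
Step 3: Expected revenue = r * P(v >= r) = 12/5 * 7/10
Step 4: Revenue = 42/25

42/25


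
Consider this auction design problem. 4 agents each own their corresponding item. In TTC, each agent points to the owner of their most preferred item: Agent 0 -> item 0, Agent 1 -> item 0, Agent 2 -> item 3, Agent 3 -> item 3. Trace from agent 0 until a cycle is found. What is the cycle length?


Step 1: Trace the pointer graph from agent 0: 0 -> 0
Step 2: A cycle is detected when we revisit agent 0
Step 3: The cycle is: 0 -> 0
Step 4: Cycle length = 1

1


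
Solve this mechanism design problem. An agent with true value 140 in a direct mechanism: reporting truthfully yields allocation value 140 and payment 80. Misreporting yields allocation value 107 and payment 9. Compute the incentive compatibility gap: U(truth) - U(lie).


Step 1: U(truth) = value - payment = 140 - 80 = 60
Step 2: U(lie) = allocation - payment = 107 - 9 = 98
Step 3: IC gap = 60 - 98 = -38

-38


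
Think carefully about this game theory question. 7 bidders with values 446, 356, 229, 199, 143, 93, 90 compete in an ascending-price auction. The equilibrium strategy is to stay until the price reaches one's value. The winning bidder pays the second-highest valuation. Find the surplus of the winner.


Step 1: Identify the highest value: 446
Step 2: Identify the second-highest value: 356
Step 3: The final price = second-highest value = 356
Step 4: Surplus = 446 - 356 = 90

90


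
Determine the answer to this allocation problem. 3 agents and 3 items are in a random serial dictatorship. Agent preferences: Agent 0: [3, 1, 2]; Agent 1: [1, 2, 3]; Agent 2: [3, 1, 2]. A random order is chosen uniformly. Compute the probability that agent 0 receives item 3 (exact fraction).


Step 1: Agent 0 wants item 3
Step 2: There are 6 possible orderings of agents
Step 3: In 3 orderings, agent 0 gets item 3
Step 4: Probability = 3/6 = 1/2

1/2


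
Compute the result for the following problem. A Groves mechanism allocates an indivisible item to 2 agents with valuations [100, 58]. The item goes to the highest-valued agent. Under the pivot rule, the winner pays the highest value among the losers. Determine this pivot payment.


Step 1: The efficient winner is agent 0 with value 100
Step 2: Other agents' values: [58]
Step 3: Pivot payment = max(others) = 58
Step 4: The winner pays 58

58


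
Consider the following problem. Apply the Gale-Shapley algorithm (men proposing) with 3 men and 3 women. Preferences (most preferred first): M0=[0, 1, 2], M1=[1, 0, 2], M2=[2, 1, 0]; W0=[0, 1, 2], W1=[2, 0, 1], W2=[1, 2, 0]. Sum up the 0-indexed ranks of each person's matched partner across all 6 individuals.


Step 1: Run Gale-Shapley (men propose, women hold best offer):
  M0 proposes to W0; she accepts
  M1 proposes to W1; she accepts
  M2 proposes to W2; she accepts
Step 2: Final matching: W0-M0, W1-M1, W2-M2
Step 3: 0-indexed ranks (man's rank of his match, then woman's): 0 + 0 + 0 + 2 + 0 + 1
Step 4: Total rank sum = 3

3


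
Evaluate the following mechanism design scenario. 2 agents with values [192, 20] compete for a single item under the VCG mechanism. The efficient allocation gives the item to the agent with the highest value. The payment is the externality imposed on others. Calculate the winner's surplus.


Step 1: The winner is the agent with the highest value: agent 0 with value 192
Step 2: Values of other agents: [20]
Step 3: VCG payment = max of others' values = 20
Step 4: Surplus = 192 - 20 = 172

172


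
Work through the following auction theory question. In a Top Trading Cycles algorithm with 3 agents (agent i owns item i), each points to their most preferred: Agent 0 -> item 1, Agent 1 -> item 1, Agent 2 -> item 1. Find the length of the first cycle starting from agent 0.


Step 1: Trace the pointer graph from agent 0: 0 -> 1 -> 1
Step 2: A cycle is detected when we revisit agent 1
Step 3: The cycle is: 1 -> 1
Step 4: Cycle length = 1

1


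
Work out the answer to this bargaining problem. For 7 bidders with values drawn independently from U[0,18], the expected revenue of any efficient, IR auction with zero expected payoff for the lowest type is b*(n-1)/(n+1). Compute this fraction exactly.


Step 1: By Revenue Equivalence, expected revenue = b*(n-1)/(n+1)
Step 2: Substituting n = 7, b = 18
Step 3: Revenue = 18*(7-1)/(7+1) = 18*6/8
Step 4: Revenue = 108/8 = 27/2

27/2


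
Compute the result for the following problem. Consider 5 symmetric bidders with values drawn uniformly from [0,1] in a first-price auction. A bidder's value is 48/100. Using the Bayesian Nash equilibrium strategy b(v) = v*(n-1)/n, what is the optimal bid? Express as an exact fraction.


Step 1: The symmetric BNE bidding function is b(v) = v * (n-1) / n
Step 2: Substitute v = 12/25 and n = 5
Step 3: b = 12/25 * 4/5
Step 4: b = 48/125

48/125


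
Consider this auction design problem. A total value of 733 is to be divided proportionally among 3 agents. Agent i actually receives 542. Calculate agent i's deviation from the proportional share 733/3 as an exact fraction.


Step 1: Proportional share = 733/3
Step 2: Agent's actual allocation = 542
Step 3: Excess = 542 - 733/3 = 893/3

893/3


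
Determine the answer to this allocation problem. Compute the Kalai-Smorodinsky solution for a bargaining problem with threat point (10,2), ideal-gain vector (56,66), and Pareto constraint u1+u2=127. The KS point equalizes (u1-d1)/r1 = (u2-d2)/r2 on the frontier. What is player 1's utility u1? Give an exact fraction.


Step 1: At the KS point, (u1-d1)/r1 = (u2-d2)/r2 = t and u1+u2 = 127
Step 2: u1 = d1 + r1*t and u2 = d2 + r2*t, so (d1 + r1*t) + (d2 + r2*t) = 127
Step 3: t = (127 - 10 - 2)/(56 + 66) = 115/122
Step 4: u1 = d1 + r1*t = 10 + 56 * 115/122 = 3830/61
Step 5: (Check: u2 = d2 + r2*t = 3917/61; u1+u2 = 3830/61 + 3917/61 = 127, on the frontier.)

3830/61


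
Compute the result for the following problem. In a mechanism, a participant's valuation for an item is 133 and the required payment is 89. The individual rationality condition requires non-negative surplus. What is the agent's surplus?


Step 1: Surplus = value - payment = 133 - 89 = 44
Step 2: IR is satisfied (surplus >= 0)

44


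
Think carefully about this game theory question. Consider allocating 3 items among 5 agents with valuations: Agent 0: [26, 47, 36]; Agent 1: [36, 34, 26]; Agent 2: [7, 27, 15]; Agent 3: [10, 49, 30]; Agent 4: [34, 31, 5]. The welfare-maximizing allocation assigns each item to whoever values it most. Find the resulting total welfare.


Step 1: For each item, find the maximum value among all agents.
Step 2: Item 0 -> Agent 1 (value 36)
Step 3: Item 1 -> Agent 3 (value 49)
Step 4: Item 2 -> Agent 0 (value 36)
Step 5: Total welfare = 36 + 49 + 36 = 121

121


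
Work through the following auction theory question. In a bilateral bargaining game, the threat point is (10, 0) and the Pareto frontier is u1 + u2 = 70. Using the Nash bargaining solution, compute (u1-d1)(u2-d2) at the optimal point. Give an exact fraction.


Step 1: The Nash solution splits surplus symmetrically above the disagreement point
Step 2: u1 = (total + d1 - d2)/2 = (70 + 10 - 0)/2 = 40
Step 3: u2 = (total - d1 + d2)/2 = (70 - 10 + 0)/2 = 30
Step 4: Nash product = (40 - 10) * (30 - 0)
Step 5: = 30 * 30 = 900

900


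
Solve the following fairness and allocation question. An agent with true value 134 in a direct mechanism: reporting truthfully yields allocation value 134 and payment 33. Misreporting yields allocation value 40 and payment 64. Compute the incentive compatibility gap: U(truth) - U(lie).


Step 1: U(truth) = value - payment = 134 - 33 = 101
Step 2: U(lie) = allocation - payment = 40 - 64 = -24
Step 3: IC gap = 101 - (-24) = 125

125


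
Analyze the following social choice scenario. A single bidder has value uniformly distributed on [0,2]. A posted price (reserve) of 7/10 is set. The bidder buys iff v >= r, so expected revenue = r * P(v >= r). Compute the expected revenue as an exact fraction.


Step 1: Posted price r = 7/10, value support [0,2]
Step 2: P(v >= r) = (2 - 7/10)/2 = 13/20
Step 3: Expected revenue = r * P(v >= r) = 7/10 * 13/20
Step 4: Revenue = 91/200

91/200


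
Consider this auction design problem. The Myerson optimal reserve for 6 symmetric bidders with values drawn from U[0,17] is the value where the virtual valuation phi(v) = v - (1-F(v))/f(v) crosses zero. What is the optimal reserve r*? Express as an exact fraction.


Step 1: For U[0,17], F(v) = v/17 and f(v) = 1/17
Step 2: phi(v) = v - (1 - v/17)/(1/17) = v - (17 - v) = 2v - 17
Step 3: Set phi(r*) = 0: 2r* - 17 = 0
Step 4: r* = 17/2 (the number of bidders n = 6 does not enter)

17/2


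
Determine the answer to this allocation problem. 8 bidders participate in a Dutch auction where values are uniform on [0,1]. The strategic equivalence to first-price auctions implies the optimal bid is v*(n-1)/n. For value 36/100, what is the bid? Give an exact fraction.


Step 1: Dutch auctions are strategically equivalent to first-price auctions
Step 2: The equilibrium bid is b(v) = v*(n-1)/n
Step 3: b = 9/25 * 7/8
Step 4: b = 63/200

63/200


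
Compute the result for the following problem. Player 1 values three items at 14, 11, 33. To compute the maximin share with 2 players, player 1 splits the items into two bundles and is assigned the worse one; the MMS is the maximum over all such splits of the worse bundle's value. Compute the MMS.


Step 1: Item values = 14, 11, 33
Step 2: Enumerate all 2-bundle partitions and take the smaller bundle:
  Partition 1: {14} vs {11,33} -> bundles 14, 44; min = 14
  Partition 2: {11} vs {14,33} -> bundles 11, 47; min = 11
  Partition 3: {33} vs {14,11} -> bundles 33, 25; min = 25
Step 3: MMS = max(14, 11, 25) = 25

25


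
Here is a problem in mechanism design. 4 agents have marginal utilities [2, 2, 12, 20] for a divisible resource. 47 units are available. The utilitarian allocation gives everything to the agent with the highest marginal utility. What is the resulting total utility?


Step 1: The marginal utilities are [2, 2, 12, 20]
Step 2: The highest marginal utility is 20
Step 3: All 47 units go to that agent
Step 4: Total utility = 20 * 47 = 940

940


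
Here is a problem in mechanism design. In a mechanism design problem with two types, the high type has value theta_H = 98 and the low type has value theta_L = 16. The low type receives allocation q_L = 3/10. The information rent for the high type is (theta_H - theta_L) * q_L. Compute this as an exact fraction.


Step 1: theta_H - theta_L = 98 - 16 = 82
Step 2: Information rent = (theta_H - theta_L) * q_L
Step 3: = 82 * 3/10
Step 4: = 123/5

123/5


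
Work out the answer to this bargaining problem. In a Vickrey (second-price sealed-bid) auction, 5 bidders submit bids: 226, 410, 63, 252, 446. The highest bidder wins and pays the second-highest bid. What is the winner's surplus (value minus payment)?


Step 1: Sort bids in descending order: 446, 410, 252, 226, 63
Step 2: The winning bid is the highest: 446
Step 3: The payment equals the second-highest bid: 410
Step 4: Surplus = winner's bid - payment = 446 - 410 = 36

36


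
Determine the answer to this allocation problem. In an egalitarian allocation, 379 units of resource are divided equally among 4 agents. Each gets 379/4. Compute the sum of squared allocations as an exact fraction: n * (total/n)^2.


Step 1: Each agent's share = 379/4
Step 2: Square of each share = (379/4)^2 = 143641/16
Step 3: Sum of squares = 4 * 143641/16 = 143641/4

143641/4


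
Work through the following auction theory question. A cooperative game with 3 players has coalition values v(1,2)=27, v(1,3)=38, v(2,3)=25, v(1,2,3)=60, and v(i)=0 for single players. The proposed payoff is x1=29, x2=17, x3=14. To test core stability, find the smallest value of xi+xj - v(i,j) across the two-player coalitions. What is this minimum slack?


Step 1: Slack for coalition (1,2): x1+x2 - v12 = 46 - 27 = 19
Step 2: Slack for coalition (1,3): x1+x3 - v13 = 43 - 38 = 5
Step 3: Slack for coalition (2,3): x2+x3 - v23 = 31 - 25 = 6
Step 4: Minimum slack = min(19, 5, 6) = 5, attained by (1,3); no pair can gain by deviating, so the allocation is in the core

5


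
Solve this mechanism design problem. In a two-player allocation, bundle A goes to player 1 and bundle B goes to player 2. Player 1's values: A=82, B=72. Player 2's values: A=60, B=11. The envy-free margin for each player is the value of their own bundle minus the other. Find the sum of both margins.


Step 1: Player 1's margin = v1(A) - v1(B) = 82 - 72 = 10
Step 2: Player 2's margin = v2(B) - v2(A) = 11 - 60 = -49
Step 3: Total margin = 10 + -49 = -39

-39


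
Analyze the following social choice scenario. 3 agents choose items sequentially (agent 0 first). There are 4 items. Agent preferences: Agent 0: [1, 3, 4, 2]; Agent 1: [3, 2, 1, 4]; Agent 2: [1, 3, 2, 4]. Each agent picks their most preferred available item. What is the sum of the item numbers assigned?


Step 1: Agent 0 picks item 1
Step 2: Agent 1 picks item 3
Step 3: Agent 2 picks item 2
Step 4: Sum = 1 + 3 + 2 = 6

6


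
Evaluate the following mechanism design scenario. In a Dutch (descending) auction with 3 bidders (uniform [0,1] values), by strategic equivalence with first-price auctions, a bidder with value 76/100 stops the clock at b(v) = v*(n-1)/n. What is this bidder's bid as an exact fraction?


Step 1: Dutch auctions are strategically equivalent to first-price auctions
Step 2: The equilibrium bid is b(v) = v*(n-1)/n
Step 3: b = 19/25 * 2/3
Step 4: b = 38/75

38/75


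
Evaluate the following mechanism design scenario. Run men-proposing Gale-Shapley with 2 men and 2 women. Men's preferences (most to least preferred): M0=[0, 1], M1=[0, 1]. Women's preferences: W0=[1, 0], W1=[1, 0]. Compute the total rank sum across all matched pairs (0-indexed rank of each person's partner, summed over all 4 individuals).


Step 1: Run Gale-Shapley (men propose, women hold best offer):
  M0 proposes to W0; she accepts
  M1 proposes to W0; she switches from M0
  M0 proposes to W1; she accepts
Step 2: Final matching: W0-M1, W1-M0
Step 3: 0-indexed ranks (man's rank of his match, then woman's): 0 + 0 + 1 + 1
Step 4: Total rank sum = 2

2


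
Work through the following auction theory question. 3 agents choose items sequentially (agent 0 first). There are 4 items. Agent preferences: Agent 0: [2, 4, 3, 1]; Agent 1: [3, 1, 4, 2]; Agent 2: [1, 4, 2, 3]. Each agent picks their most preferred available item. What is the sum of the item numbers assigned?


Step 1: Agent 0 picks item 2
Step 2: Agent 1 picks item 3
Step 3: Agent 2 picks item 1
Step 4: Sum = 2 + 3 + 1 = 6

6


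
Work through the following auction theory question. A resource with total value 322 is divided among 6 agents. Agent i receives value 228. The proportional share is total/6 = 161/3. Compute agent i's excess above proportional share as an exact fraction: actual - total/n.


Step 1: Proportional share = 322/6 = 161/3
Step 2: Agent's actual allocation = 228
Step 3: Excess = 228 - 161/3 = 523/3

523/3


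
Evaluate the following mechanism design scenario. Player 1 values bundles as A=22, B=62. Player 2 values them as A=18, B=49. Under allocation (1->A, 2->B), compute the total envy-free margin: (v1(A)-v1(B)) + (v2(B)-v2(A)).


Step 1: Player 1's margin = v1(A) - v1(B) = 22 - 62 = -40
Step 2: Player 2's margin = v2(B) - v2(A) = 49 - 18 = 31
Step 3: Total margin = -40 + 31 = -9

-9


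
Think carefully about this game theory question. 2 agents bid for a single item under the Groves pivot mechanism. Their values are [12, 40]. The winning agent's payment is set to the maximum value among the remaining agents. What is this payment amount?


Step 1: The efficient winner is agent 1 with value 40
Step 2: Other agents' values: [12]
Step 3: Pivot payment = max(others) = 12
Step 4: The winner pays 12

12


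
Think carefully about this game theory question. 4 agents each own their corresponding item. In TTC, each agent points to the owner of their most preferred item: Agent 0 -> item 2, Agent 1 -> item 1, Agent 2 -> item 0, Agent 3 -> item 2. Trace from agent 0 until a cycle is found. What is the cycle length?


Step 1: Trace the pointer graph from agent 0: 0 -> 2 -> 0
Step 2: A cycle is detected when we revisit agent 0
Step 3: The cycle is: 0 -> 2 -> 0
Step 4: Cycle length = 2

2


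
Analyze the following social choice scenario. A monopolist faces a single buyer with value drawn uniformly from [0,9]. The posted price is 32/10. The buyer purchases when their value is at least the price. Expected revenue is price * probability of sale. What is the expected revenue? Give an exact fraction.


Step 1: Posted price r = 16/5, value support [0,9]
Step 2: P(v >= r) = (9 - 16/5)/9 = 29/45
Step 3: Expected revenue = r * P(v >= r) = 16/5 * 29/45
Step 4: Revenue = 464/225

464/225


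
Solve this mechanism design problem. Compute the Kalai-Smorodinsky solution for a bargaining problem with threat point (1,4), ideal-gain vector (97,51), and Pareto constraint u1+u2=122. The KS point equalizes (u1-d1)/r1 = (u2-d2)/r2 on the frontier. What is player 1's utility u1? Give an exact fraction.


Step 1: At the KS point, (u1-d1)/r1 = (u2-d2)/r2 = t and u1+u2 = 122
Step 2: u1 = d1 + r1*t and u2 = d2 + r2*t, so (d1 + r1*t) + (d2 + r2*t) = 122
Step 3: t = (122 - 1 - 4)/(97 + 51) = 117/148
Step 4: u1 = d1 + r1*t = 1 + 97 * 117/148 = 11497/148
Step 5: (Check: u2 = d2 + r2*t = 6559/148; u1+u2 = 11497/148 + 6559/148 = 122, on the frontier.)

11497/148


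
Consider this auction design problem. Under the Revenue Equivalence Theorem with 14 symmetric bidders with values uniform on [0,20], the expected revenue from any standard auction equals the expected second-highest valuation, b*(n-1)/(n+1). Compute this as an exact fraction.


Step 1: By Revenue Equivalence, expected revenue = b*(n-1)/(n+1)
Step 2: Substituting n = 14, b = 20
Step 3: Revenue = 20*(14-1)/(14+1) = 20*13/15
Step 4: Revenue = 260/15 = 52/3

52/3


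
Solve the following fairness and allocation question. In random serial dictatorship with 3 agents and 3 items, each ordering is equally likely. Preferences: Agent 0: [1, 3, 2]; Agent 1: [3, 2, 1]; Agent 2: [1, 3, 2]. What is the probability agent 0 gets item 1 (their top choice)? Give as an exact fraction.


Step 1: Agent 0 wants item 1
Step 2: There are 6 possible orderings of agents
Step 3: In 3 orderings, agent 0 gets item 1
Step 4: Probability = 3/6 = 1/2

1/2


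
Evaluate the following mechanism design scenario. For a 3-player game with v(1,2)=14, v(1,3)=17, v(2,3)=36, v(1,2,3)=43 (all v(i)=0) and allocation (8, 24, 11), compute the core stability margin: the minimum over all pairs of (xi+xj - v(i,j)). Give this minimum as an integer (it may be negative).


Step 1: Slack for coalition (1,2): x1+x2 - v12 = 32 - 14 = 18
Step 2: Slack for coalition (1,3): x1+x3 - v13 = 19 - 17 = 2
Step 3: Slack for coalition (2,3): x2+x3 - v23 = 35 - 36 = -1
Step 4: Minimum slack = min(18, 2, -1) = -1, attained by (2,3); coalition (2,3) can block (slack < 0), so the allocation is not in the core

-1


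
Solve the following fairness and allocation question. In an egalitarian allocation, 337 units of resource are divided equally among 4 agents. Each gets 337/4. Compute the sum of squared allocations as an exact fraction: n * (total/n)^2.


Step 1: Each agent's share = 337/4
Step 2: Square of each share = (337/4)^2 = 113569/16
Step 3: Sum of squares = 4 * 113569/16 = 113569/4

113569/4


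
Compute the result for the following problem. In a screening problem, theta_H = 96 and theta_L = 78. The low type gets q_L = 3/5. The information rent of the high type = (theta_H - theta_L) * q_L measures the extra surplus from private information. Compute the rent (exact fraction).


Step 1: theta_H - theta_L = 96 - 78 = 18
Step 2: Information rent = (theta_H - theta_L) * q_L
Step 3: = 18 * 3/5
Step 4: = 54/5

54/5


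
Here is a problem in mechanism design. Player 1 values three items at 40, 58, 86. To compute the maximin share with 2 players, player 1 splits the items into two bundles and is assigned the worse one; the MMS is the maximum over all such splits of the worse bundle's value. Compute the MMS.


Step 1: Item values = 40, 58, 86
Step 2: Enumerate all 2-bundle partitions and take the smaller bundle:
  Partition 1: {40} vs {58,86} -> bundles 40, 144; min = 40
  Partition 2: {58} vs {40,86} -> bundles 58, 126; min = 58
  Partition 3: {86} vs {40,58} -> bundles 86, 98; min = 86
Step 3: MMS = max(40, 58, 86) = 86

86


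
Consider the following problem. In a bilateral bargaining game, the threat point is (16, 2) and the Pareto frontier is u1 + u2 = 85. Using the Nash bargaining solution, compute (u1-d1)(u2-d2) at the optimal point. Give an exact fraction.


Step 1: The Nash solution splits surplus symmetrically above the disagreement point
Step 2: u1 = (total + d1 - d2)/2 = (85 + 16 - 2)/2 = 99/2
Step 3: u2 = (total - d1 + d2)/2 = (85 - 16 + 2)/2 = 71/2
Step 4: Nash product = (99/2 - 16) * (71/2 - 2)
Step 5: = 67/2 * 67/2 = 4489/4

4489/4


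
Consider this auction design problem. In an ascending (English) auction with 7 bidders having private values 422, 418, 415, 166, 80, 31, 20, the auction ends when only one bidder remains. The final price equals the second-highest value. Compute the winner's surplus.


Step 1: Identify the highest value: 422
Step 2: Identify the second-highest value: 418
Step 3: The final price = second-highest value = 418
Step 4: Surplus = 422 - 418 = 4

4


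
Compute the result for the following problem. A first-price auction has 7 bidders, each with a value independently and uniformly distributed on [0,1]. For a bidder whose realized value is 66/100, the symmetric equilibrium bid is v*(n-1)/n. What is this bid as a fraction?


Step 1: The symmetric BNE bidding function is b(v) = v * (n-1) / n
Step 2: Substitute v = 33/50 and n = 7
Step 3: b = 33/50 * 6/7
Step 4: b = 99/175

99/175


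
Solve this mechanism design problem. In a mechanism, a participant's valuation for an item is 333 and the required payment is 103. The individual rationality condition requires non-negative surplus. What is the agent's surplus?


Step 1: Surplus = value - payment = 333 - 103 = 230
Step 2: IR is satisfied (surplus >= 0)

230


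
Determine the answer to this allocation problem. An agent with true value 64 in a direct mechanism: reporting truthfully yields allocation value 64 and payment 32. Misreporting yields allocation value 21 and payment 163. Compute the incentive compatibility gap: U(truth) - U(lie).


Step 1: U(truth) = value - payment = 64 - 32 = 32
Step 2: U(lie) = allocation - payment = 21 - 163 = -142
Step 3: IC gap = 32 - (-142) = 174

174


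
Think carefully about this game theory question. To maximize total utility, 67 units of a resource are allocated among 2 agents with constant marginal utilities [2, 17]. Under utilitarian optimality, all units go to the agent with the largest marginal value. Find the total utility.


Step 1: The marginal utilities are [2, 17]
Step 2: The highest marginal utility is 17
Step 3: All 67 units go to that agent
Step 4: Total utility = 17 * 67 = 1139

1139


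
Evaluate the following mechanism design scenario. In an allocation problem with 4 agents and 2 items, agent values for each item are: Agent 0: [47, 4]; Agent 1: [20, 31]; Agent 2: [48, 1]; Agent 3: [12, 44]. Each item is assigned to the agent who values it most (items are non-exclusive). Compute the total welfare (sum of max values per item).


Step 1: For each item, find the maximum value among all agents.
Step 2: Item 0 -> Agent 2 (value 48)
Step 3: Item 1 -> Agent 3 (value 44)
Step 4: Total welfare = 48 + 44 = 92

92


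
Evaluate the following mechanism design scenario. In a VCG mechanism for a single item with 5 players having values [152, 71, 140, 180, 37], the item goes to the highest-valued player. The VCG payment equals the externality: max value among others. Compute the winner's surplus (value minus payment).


Step 1: The winner is the agent with the highest value: agent 3 with value 180
Step 2: Values of other agents: [152, 71, 140, 37]
Step 3: VCG payment = max of others' values = 152
Step 4: Surplus = 180 - 152 = 28

28


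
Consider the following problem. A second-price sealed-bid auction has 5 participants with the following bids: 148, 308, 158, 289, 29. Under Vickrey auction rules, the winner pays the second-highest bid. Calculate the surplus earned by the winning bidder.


Step 1: Sort bids in descending order: 308, 289, 158, 148, 29
Step 2: The winning bid is the highest: 308
Step 3: The payment equals the second-highest bid: 289
Step 4: Surplus = winner's bid - payment = 308 - 289 = 19

19
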